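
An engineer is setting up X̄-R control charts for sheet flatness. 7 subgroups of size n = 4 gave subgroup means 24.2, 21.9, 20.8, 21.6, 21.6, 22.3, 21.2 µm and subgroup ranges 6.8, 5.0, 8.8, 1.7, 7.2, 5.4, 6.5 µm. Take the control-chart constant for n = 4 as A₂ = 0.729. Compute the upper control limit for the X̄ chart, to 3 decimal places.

X̄̄ = (24.2 + 21.9 + 20.8 + 21.6 + 21.6 + 22.3 + 21.2) / 7 = 153.6000 / 7 = 21.9429
R̄ = (6.8 + 5.0 + 8.8 + 1.7 + 7.2 + 5.4 + 6.5) / 7 = 41.4000 / 7 = 5.9143
UCL = X̄̄ + A₂·R̄ = 21.9429 + 0.729 × 5.9143 = 26.2544

26.254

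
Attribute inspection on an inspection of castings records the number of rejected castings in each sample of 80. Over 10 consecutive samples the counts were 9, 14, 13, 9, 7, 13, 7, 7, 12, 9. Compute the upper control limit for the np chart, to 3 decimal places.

p̄ = Σdᵢ / (k·n) = 100 / (10 × 80) = 0.12500
UCL = np̄ + 3·√(np̄(1−p̄)) = 10.0000 + 3 × √(10.0000×0.87500) = 10.0000 + 3 × 2.9580 = 18.8741

18.874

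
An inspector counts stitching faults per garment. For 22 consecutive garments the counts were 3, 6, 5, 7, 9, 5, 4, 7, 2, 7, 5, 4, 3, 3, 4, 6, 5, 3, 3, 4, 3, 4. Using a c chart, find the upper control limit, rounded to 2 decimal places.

c̄ = (3 + 6 + 5 + 7 + 9 + 5 + 4 + 7 + 2 + 7 + 5 + 4 + 3 + 3 + 4 + 6 + 5 + 3 + 3 + 4 + 3 + 4) / 22 = 102 / 22 = 4.6364
UCL = c̄ + 3√c̄ = 4.6364 + 3 × √4.6364 = 4.6364 + 3 × 2.1532 = 11.0960

11.10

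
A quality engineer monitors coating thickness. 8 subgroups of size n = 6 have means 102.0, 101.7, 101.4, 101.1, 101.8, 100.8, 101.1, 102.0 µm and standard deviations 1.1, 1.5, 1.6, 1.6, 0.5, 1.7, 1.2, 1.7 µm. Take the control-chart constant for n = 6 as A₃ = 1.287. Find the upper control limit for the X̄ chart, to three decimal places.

103.241

X̄̄ = (102.0 + 101.7 + 101.4 + 101.1 + 101.8 + 100.8 + 101.1 + 102.0) / 8 = 101.4875
s̄ = (1.1 + 1.5 + 1.6 + 1.6 + 0.5 + 1.7 + 1.2 + 1.7) / 8 = 1.3625
UCL = X̄̄ + A₃·s̄ = 101.4875 + 1.287 × 1.3625 = 103.2410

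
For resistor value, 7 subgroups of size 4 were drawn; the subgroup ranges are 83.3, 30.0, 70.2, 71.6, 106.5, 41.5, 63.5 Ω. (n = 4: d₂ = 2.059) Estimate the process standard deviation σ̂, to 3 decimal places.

32.374

R̄ = (83.3 + 30.0 + 70.2 + 71.6 + 106.5 + 41.5 + 63.5) / 7 = 66.6571
σ̂ = R̄ / d₂ = 66.6571 / 2.059 = 32.3736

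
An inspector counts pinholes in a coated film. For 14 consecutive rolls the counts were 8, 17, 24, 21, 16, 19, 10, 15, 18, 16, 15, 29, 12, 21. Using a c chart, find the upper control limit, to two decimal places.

c̄ = (8 + 17 + 24 + 21 + 16 + 19 + 10 + 15 + 18 + 16 + 15 + 29 + 12 + 21) / 14 = 241 / 14 = 17.2143
UCL = c̄ + 3√c̄ = 17.2143 + 3 × √17.2143 = 17.2143 + 3 × 4.1490 = 29.6613

29.66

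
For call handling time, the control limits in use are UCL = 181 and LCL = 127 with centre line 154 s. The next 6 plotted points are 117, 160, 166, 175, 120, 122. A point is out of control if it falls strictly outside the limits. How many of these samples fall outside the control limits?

Compare each point to [127, 181]: sample 1 = 117 < LCL; sample 5 = 120 < LCL; sample 6 = 122 < LCL.

3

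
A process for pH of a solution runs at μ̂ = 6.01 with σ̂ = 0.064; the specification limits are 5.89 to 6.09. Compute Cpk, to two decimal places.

Cpu = (USL − μ̂) / (3σ̂) = (6.09 − 6.01) / (3 × 0.064) = 0.4167; Cpl = (μ̂ − LSL) / (3σ̂) = (6.01 − 5.89) / (3 × 0.064) = 0.6250; Cpk = min(Cpu, Cpl) = 0.4167

0.42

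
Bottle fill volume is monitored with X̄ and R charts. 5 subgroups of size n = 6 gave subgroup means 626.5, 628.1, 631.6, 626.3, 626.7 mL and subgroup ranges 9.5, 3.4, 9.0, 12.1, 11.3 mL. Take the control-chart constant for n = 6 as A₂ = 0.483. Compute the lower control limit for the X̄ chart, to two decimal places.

X̄̄ = (626.5 + 628.1 + 631.6 + 626.3 + 626.7) / 5 = 3139.2000 / 5 = 627.8400
R̄ = (9.5 + 3.4 + 9.0 + 12.1 + 11.3) / 5 = 45.3000 / 5 = 9.0600
LCL = X̄̄ − A₂·R̄ = 627.8400 − 0.483 × 9.0600 = 623.4640

623.46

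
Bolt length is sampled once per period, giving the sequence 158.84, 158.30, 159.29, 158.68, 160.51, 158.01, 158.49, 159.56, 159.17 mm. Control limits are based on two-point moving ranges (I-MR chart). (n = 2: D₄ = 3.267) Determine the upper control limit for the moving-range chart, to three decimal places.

Moving ranges: 0.54, 0.99, 0.61, 1.83, 2.50, 0.48, 1.07, 0.39; M̄R̄ = 8.4100 / 8 = 1.0513
UCL_MR = D₄·M̄R̄ = 3.267 × 1.0513 = 3.4344

3.434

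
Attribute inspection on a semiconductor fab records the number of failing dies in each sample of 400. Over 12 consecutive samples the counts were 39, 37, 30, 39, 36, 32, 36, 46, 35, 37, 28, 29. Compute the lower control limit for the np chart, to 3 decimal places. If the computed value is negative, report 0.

p̄ = Σdᵢ / (k·n) = 424 / (12 × 400) = 0.08833
LCL = np̄ − 3·√(np̄(1−p̄)) = 35.3333 − 3 × 5.6756 = 18.3066

18.307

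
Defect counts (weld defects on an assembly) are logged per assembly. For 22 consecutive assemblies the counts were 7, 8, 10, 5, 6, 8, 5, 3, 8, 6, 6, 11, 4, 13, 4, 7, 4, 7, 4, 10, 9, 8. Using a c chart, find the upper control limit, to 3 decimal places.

c̄ = (7 + 8 + 10 + 5 + 6 + 8 + 5 + 3 + 8 + 6 + 6 + 11 + 4 + 13 + 4 + 7 + 4 + 7 + 4 + 10 + 9 + 8) / 22 = 153 / 22 = 6.9545
UCL = c̄ + 3√c̄ = 6.9545 + 3 × √6.9545 = 6.9545 + 3 × 2.6371 = 14.8660

14.866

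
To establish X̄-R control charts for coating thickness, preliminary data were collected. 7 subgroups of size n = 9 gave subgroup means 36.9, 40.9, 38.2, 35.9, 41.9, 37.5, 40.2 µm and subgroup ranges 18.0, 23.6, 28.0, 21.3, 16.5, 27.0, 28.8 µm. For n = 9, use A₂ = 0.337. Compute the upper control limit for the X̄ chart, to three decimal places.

46.643

X̄̄ = (36.9 + 40.9 + 38.2 + 35.9 + 41.9 + 37.5 + 40.2) / 7 = 271.5000 / 7 = 38.7857
R̄ = (18.0 + 23.6 + 28.0 + 21.3 + 16.5 + 27.0 + 28.8) / 7 = 163.2000 / 7 = 23.3143
UCL = X̄̄ + A₂·R̄ = 38.7857 + 0.337 × 23.3143 = 46.6426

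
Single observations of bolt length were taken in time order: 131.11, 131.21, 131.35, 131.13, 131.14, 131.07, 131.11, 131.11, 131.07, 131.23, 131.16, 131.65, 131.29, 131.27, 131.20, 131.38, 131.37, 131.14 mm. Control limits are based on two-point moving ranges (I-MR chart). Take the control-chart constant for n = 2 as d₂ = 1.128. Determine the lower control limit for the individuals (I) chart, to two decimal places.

X̄ = (131.11 + 131.21 + 131.35 + 131.13 + 131.14 + 131.07 + 131.11 + 131.11 + 131.07 + 131.23 + 131.16 + 131.65 + 131.29 + 131.27 + 131.20 + 131.38 + 131.37 + 131.14) / 18 = 131.2217
Moving ranges: 0.10, 0.14, 0.22, 0.01, 0.07, 0.04, 0.00, 0.04, 0.16, 0.07, 0.49, 0.36, 0.02, 0.07, 0.18, 0.01, 0.23; M̄R̄ = 2.2100 / 17 = 0.1300
LCL = X̄ − 3·M̄R̄/d₂ = 131.2217 − 3 × 0.1300 / 1.128 = 130.8759

130.88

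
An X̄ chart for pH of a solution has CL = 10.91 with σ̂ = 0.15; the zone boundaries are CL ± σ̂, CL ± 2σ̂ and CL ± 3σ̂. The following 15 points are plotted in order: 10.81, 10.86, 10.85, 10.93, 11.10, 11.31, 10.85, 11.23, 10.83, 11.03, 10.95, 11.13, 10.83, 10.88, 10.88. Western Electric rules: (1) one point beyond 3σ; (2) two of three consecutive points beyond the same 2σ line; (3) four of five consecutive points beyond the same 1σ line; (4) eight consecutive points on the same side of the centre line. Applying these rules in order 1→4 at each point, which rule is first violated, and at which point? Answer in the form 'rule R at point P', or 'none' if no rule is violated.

Zone of each point (C = within 1σ̂, B = 1σ̂–2σ̂, A = 2σ̂–3σ̂, * = beyond 3σ̂; sign = side of CL): 1:-C, 2:-C, 3:-C, 4:+C, 5:+B, 6:+A, 7:-C, 8:+A, 9:-C, 10:+C, 11:+C, 12:+B, 13:-C, 14:-C, 15:-C
Rule 2 (two of three consecutive points beyond the same 2σ limit) is satisfied at point 8.

rule 2 at point 8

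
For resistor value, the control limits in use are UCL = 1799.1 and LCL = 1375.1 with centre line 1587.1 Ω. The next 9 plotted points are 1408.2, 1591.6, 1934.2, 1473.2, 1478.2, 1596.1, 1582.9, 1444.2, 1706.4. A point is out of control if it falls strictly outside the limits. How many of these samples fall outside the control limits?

Compare each point to [1375.1, 1799.1]: sample 3 = 1934.2 > UCL.

1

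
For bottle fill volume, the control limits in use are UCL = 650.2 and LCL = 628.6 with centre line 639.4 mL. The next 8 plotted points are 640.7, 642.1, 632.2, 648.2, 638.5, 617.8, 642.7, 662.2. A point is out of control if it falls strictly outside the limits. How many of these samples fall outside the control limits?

2

Compare each point to [628.6, 650.2]: sample 6 = 617.8 < LCL; sample 8 = 662.2 > UCL.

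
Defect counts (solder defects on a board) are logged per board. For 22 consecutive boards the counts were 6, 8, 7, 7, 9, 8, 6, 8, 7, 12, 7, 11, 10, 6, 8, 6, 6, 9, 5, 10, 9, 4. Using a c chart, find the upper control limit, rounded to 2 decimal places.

c̄ = (6 + 8 + 7 + 7 + 9 + 8 + 6 + 8 + 7 + 12 + 7 + 11 + 10 + 6 + 8 + 6 + 6 + 9 + 5 + 10 + 9 + 4) / 22 = 169 / 22 = 7.6818
UCL = c̄ + 3√c̄ = 7.6818 + 3 × √7.6818 = 7.6818 + 3 × 2.7716 = 15.9966

16.00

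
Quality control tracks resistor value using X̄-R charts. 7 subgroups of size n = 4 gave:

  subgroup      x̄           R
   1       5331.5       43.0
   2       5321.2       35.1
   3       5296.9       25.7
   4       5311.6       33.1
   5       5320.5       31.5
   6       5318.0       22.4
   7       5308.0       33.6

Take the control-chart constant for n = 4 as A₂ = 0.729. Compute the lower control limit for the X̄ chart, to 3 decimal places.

5292.016

X̄̄ = (5331.5 + 5321.2 + 5296.9 + 5311.6 + 5320.5 + 5318.0 + 5308.0) / 7 = 37207.7000 / 7 = 5315.3857
R̄ = (43.0 + 35.1 + 25.7 + 33.1 + 31.5 + 22.4 + 33.6) / 7 = 224.4000 / 7 = 32.0571
LCL = X̄̄ − A₂·R̄ = 5315.3857 − 0.729 × 32.0571 = 5292.0161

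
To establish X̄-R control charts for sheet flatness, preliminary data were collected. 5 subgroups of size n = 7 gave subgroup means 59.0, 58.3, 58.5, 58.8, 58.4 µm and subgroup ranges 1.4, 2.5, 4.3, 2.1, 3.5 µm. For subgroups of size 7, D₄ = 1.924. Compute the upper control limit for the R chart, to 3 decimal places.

R̄ = (1.4 + 2.5 + 4.3 + 2.1 + 3.5) / 5 = 13.8000 / 5 = 2.7600
UCL_R = D₄·R̄ = 1.924 × 2.7600 = 5.3102

5.310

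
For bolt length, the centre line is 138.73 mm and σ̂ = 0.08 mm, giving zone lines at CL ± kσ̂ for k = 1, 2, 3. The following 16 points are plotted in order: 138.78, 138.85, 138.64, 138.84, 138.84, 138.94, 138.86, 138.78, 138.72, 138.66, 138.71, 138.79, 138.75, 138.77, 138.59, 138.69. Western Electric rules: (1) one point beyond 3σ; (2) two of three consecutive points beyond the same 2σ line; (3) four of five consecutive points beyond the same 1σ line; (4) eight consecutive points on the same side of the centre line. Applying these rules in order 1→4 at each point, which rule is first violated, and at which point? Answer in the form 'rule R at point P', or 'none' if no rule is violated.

rule 3 at point 6

Zone of each point (C = within 1σ̂, B = 1σ̂–2σ̂, A = 2σ̂–3σ̂, * = beyond 3σ̂; sign = side of CL): 1:+C, 2:+B, 3:-B, 4:+B, 5:+B, 6:+A, 7:+B, 8:+C, 9:-C, 10:-C, 11:-C, 12:+C, 13:+C, 14:+C, 15:-B, 16:-C
Rule 3 (four of five consecutive points beyond the same 1σ limit) is satisfied at point 6.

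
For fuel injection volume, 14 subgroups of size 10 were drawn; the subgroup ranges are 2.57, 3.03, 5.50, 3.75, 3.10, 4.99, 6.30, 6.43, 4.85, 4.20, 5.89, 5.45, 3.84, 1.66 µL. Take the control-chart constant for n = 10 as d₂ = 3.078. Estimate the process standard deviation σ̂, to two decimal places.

R̄ = (2.57 + 3.03 + 5.50 + 3.75 + 3.10 + 4.99 + 6.30 + 6.43 + 4.85 + 4.20 + 5.89 + 5.45 + 3.84 + 1.66) / 14 = 4.3971
σ̂ = R̄ / d₂ = 4.3971 / 3.078 = 1.4286

1.43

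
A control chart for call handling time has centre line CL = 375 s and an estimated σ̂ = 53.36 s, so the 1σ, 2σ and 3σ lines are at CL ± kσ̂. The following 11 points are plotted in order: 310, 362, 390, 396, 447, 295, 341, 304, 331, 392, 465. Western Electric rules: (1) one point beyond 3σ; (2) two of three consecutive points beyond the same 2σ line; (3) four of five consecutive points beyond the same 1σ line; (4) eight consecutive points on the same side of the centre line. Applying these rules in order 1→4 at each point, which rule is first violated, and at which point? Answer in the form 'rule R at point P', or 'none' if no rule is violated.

none

Zone of each point (C = within 1σ̂, B = 1σ̂–2σ̂, A = 2σ̂–3σ̂, * = beyond 3σ̂; sign = side of CL): 1:-B, 2:-C, 3:+C, 4:+C, 5:+B, 6:-B, 7:-C, 8:-B, 9:-C, 10:+C, 11:+B
No rule fires across all 11 points.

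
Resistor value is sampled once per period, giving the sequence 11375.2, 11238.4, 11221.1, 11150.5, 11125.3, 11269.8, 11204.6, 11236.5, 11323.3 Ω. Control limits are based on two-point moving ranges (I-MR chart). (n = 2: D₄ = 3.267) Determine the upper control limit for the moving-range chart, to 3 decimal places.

Moving ranges: 136.8, 17.3, 70.6, 25.2, 144.5, 65.2, 31.9, 86.8; M̄R̄ = 578.3000 / 8 = 72.2875
UCL_MR = D₄·M̄R̄ = 3.267 × 72.2875 = 236.1633

236.163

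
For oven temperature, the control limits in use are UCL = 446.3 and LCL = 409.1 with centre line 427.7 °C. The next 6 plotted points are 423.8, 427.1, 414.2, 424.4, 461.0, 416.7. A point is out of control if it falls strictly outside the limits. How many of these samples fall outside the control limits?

1

Compare each point to [409.1, 446.3]: sample 5 = 461.0 > UCL.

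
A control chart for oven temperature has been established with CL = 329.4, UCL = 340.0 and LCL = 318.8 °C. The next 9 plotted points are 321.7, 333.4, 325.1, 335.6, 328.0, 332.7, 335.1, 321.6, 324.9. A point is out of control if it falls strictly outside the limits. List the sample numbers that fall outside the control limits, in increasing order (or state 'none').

none

All 9 points lie within [318.8, 340.0].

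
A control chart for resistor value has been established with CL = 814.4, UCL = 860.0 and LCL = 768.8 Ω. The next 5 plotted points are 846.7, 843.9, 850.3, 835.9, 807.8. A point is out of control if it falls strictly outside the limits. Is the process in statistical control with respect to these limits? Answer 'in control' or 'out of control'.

in control

All 5 points lie within [768.8, 860.0].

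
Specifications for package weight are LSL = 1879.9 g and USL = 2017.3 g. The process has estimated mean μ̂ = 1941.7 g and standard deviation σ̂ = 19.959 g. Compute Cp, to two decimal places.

Cp = (USL − LSL) / (6σ̂) = (2017.3 − 1879.9) / (6 × 19.959) = 137.4000 / 119.7540 = 1.1474

1.15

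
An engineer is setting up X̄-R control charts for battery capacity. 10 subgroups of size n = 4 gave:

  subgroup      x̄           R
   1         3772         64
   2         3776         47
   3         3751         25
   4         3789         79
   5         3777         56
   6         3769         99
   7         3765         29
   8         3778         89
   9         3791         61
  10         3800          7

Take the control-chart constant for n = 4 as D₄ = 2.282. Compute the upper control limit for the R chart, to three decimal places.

126.879

R̄ = (64 + 47 + 25 + 79 + 56 + 99 + 29 + 89 + 61 + 7) / 10 = 556.0000 / 10 = 55.6000
UCL_R = D₄·R̄ = 2.282 × 55.6000 = 126.8792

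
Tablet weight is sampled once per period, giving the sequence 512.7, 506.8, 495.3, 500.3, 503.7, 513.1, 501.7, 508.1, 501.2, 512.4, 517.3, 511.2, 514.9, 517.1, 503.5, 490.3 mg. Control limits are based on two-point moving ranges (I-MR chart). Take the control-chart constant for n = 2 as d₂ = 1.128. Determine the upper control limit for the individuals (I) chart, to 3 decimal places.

X̄ = (512.7 + 506.8 + 495.3 + 500.3 + 503.7 + 513.1 + 501.7 + 508.1 + 501.2 + 512.4 + 517.3 + 511.2 + 514.9 + 517.1 + 503.5 + 490.3) / 16 = 506.8500
Moving ranges: 5.9, 11.5, 5.0, 3.4, 9.4, 11.4, 6.4, 6.9, 11.2, 4.9, 6.1, 3.7, 2.2, 13.6, 13.2; M̄R̄ = 114.8000 / 15 = 7.6533
UCL = X̄ + 3·M̄R̄/d₂ = 506.8500 + 3 × 7.6533 / 1.128 = 527.2046

527.205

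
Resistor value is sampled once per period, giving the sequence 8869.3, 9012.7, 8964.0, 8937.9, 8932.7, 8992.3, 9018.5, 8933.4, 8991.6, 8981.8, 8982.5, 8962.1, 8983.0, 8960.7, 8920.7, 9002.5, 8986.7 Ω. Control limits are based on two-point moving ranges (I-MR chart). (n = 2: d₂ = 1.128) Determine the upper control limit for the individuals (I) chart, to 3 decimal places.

X̄ = (8869.3 + 9012.7 + 8964.0 + 8937.9 + 8932.7 + 8992.3 + 9018.5 + 8933.4 + 8991.6 + 8981.8 + 8982.5 + 8962.1 + 8983.0 + 8960.7 + 8920.7 + 9002.5 + 8986.7) / 17 = 8966.6118
Moving ranges: 143.4, 48.7, 26.1, 5.2, 59.6, 26.2, 85.1, 58.2, 9.8, 0.7, 20.4, 20.9, 22.3, 40.0, 81.8, 15.8; M̄R̄ = 664.2000 / 16 = 41.5125
UCL = X̄ + 3·M̄R̄/d₂ = 8966.6118 + 3 × 41.5125 / 1.128 = 9077.0173

9077.017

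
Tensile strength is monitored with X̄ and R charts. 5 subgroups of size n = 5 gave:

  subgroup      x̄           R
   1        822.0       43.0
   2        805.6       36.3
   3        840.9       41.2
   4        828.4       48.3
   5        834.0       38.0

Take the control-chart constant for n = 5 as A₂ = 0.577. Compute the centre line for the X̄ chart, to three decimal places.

X̄̄ = (822.0 + 805.6 + 840.9 + 828.4 + 834.0) / 5 = 4130.9000 / 5 = 826.1800
CL = X̄̄ = 826.1800

826.180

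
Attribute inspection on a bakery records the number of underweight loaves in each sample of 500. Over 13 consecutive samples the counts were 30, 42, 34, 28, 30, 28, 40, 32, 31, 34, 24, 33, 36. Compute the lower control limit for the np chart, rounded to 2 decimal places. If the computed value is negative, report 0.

15.93

p̄ = Σdᵢ / (k·n) = 422 / (13 × 500) = 0.06492
LCL = np̄ − 3·√(np̄(1−p̄)) = 32.4615 − 3 × 5.5094 = 15.9332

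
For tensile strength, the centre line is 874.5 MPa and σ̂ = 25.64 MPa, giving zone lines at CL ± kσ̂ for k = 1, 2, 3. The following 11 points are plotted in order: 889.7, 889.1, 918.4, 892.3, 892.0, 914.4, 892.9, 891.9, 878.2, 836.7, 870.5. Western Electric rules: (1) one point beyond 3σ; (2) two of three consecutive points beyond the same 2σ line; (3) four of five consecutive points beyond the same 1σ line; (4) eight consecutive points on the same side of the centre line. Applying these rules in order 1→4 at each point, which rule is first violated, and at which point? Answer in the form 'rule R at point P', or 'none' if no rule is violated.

Zone of each point (C = within 1σ̂, B = 1σ̂–2σ̂, A = 2σ̂–3σ̂, * = beyond 3σ̂; sign = side of CL): 1:+C, 2:+C, 3:+B, 4:+C, 5:+C, 6:+B, 7:+C, 8:+C, 9:+C, 10:-B, 11:-C
Rule 4 (eight consecutive points on the same side of the centre line) is satisfied at point 8.

rule 4 at point 8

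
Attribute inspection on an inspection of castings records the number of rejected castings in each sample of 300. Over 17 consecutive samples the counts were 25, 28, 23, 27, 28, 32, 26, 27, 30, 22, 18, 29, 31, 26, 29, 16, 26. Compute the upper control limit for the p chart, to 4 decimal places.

0.1356

p̄ = Σdᵢ / (k·n) = 443 / (17 × 300) = 0.08686
UCL = p̄ + 3·√(p̄(1−p̄)/n) = 0.08686 + 3 × √(0.08686×0.91314/300) = 0.08686 + 3 × 0.01626 = 0.13564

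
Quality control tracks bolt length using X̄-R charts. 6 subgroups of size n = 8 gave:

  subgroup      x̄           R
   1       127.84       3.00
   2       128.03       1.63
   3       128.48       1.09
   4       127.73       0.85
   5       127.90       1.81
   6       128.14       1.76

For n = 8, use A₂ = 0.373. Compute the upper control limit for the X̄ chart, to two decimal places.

X̄̄ = (127.84 + 128.03 + 128.48 + 127.73 + 127.90 + 128.14) / 6 = 768.1200 / 6 = 128.0200
R̄ = (3.00 + 1.63 + 1.09 + 0.85 + 1.81 + 1.76) / 6 = 10.1400 / 6 = 1.6900
UCL = X̄̄ + A₂·R̄ = 128.0200 + 0.373 × 1.6900 = 128.6504

128.65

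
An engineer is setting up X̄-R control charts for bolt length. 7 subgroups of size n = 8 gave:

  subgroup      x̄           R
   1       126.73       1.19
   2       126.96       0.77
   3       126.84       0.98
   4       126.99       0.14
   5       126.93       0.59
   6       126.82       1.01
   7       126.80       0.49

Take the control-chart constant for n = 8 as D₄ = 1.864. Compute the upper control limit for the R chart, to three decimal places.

1.377

R̄ = (1.19 + 0.77 + 0.98 + 0.14 + 0.59 + 1.01 + 0.49) / 7 = 5.1700 / 7 = 0.7386
UCL_R = D₄·R̄ = 1.864 × 0.7386 = 1.3767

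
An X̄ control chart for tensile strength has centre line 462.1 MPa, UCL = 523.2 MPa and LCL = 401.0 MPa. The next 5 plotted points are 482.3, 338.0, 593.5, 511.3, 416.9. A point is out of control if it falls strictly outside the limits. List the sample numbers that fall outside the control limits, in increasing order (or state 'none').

Compare each point to [401.0, 523.2]: sample 2 = 338.0 < LCL; sample 3 = 593.5 > UCL.

2, 3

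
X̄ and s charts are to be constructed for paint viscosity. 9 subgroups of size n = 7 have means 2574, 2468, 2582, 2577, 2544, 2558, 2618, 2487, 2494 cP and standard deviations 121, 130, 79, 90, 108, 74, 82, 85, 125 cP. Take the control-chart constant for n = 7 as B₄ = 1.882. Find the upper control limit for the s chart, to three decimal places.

186.945

s̄ = (121 + 130 + 79 + 90 + 108 + 74 + 82 + 85 + 125) / 9 = 99.3333
UCL_s = B₄·s̄ = 1.882 × 99.3333 = 186.9453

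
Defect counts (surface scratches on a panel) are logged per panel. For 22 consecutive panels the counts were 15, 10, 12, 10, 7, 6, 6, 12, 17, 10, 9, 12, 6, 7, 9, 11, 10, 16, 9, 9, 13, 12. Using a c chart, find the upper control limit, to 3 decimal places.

20.021

c̄ = (15 + 10 + 12 + 10 + 7 + 6 + 6 + 12 + 17 + 10 + 9 + 12 + 6 + 7 + 9 + 11 + 10 + 16 + 9 + 9 + 13 + 12) / 22 = 228 / 22 = 10.3636
UCL = c̄ + 3√c̄ = 10.3636 + 3 × √10.3636 = 10.3636 + 3 × 3.2193 = 20.0214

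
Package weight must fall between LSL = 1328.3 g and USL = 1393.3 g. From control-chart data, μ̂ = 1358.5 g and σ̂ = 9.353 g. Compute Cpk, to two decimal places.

Cpu = (USL − μ̂) / (3σ̂) = (1393.3 − 1358.5) / (3 × 9.353) = 1.2402; Cpl = (μ̂ − LSL) / (3σ̂) = (1358.5 − 1328.3) / (3 × 9.353) = 1.0763; Cpk = min(Cpu, Cpl) = 1.0763

1.08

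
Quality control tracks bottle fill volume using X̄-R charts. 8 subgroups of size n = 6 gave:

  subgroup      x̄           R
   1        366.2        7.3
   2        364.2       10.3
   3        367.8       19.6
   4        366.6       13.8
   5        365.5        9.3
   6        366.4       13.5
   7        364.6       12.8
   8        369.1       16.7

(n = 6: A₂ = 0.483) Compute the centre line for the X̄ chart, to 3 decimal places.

X̄̄ = (366.2 + 364.2 + 367.8 + 366.6 + 365.5 + 366.4 + 364.6 + 369.1) / 8 = 2930.4000 / 8 = 366.3000
CL = X̄̄ = 366.3000

366.300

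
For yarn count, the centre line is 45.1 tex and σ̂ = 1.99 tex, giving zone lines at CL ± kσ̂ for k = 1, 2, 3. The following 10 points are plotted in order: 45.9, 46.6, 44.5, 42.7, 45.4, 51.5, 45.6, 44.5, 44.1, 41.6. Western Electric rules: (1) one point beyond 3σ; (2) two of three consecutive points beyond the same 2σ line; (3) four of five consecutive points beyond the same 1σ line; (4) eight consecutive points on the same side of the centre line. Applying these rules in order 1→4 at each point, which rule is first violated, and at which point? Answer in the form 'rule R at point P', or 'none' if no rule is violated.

rule 1 at point 6

Zone of each point (C = within 1σ̂, B = 1σ̂–2σ̂, A = 2σ̂–3σ̂, * = beyond 3σ̂; sign = side of CL): 1:+C, 2:+C, 3:-C, 4:-B, 5:+C, 6:+*, 7:+C, 8:-C, 9:-C, 10:-B
Rule 1 (one point beyond the 3σ limits) is satisfied at point 6.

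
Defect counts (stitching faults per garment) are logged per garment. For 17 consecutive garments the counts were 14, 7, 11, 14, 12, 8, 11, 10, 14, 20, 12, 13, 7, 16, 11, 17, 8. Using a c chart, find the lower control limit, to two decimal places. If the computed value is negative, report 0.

1.64

c̄ = (14 + 7 + 11 + 14 + 12 + 8 + 11 + 10 + 14 + 20 + 12 + 13 + 7 + 16 + 11 + 17 + 8) / 17 = 205 / 17 = 12.0588
LCL = c̄ − 3√c̄ = 12.0588 − 3 × 3.4726 = 1.6411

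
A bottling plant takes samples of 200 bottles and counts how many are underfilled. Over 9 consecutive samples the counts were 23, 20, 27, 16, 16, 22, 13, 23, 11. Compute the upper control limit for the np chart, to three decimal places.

p̄ = Σdᵢ / (k·n) = 171 / (9 × 200) = 0.09500
UCL = np̄ + 3·√(np̄(1−p̄)) = 19.0000 + 3 × √(19.0000×0.90500) = 19.0000 + 3 × 4.1467 = 31.4401

31.440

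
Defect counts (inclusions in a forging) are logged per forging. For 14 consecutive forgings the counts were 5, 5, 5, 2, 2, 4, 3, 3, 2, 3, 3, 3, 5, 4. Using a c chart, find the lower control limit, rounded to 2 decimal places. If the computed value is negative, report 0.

c̄ = (5 + 5 + 5 + 2 + 2 + 4 + 3 + 3 + 2 + 3 + 3 + 3 + 5 + 4) / 14 = 49 / 14 = 3.5000
LCL = c̄ − 3√c̄ = 3.5000 − 3 × 1.8708 = -2.1125 → 0 (cannot be negative)

0.00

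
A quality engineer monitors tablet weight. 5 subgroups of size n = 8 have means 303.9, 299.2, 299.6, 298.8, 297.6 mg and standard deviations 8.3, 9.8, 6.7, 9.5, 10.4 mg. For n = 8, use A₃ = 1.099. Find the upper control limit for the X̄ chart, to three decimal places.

309.645

X̄̄ = (303.9 + 299.2 + 299.6 + 298.8 + 297.6) / 5 = 299.8200
s̄ = (8.3 + 9.8 + 6.7 + 9.5 + 10.4) / 5 = 8.9400
UCL = X̄̄ + A₃·s̄ = 299.8200 + 1.099 × 8.9400 = 309.6451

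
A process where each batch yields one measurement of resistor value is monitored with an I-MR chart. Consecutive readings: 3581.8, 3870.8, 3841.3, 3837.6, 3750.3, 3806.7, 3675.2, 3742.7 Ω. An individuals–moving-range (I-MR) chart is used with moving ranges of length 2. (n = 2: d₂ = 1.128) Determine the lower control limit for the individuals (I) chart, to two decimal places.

3510.68

X̄ = (3581.8 + 3870.8 + 3841.3 + 3837.6 + 3750.3 + 3806.7 + 3675.2 + 3742.7) / 8 = 3763.3000
Moving ranges: 289.0, 29.5, 3.7, 87.3, 56.4, 131.5, 67.5; M̄R̄ = 664.9000 / 7 = 94.9857
LCL = X̄ − 3·M̄R̄/d₂ = 3763.3000 − 3 × 94.9857 / 1.128 = 3510.6784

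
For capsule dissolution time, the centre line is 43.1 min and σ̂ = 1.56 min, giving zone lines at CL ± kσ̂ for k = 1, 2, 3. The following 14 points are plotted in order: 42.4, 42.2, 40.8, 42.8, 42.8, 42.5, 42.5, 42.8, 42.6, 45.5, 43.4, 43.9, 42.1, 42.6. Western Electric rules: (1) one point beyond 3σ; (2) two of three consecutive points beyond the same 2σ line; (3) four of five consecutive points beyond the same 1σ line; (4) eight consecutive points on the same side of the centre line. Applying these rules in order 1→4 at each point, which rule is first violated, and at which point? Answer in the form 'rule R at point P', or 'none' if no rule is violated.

Zone of each point (C = within 1σ̂, B = 1σ̂–2σ̂, A = 2σ̂–3σ̂, * = beyond 3σ̂; sign = side of CL): 1:-C, 2:-C, 3:-B, 4:-C, 5:-C, 6:-C, 7:-C, 8:-C, 9:-C, 10:+B, 11:+C, 12:+C, 13:-C, 14:-C
Rule 4 (eight consecutive points on the same side of the centre line) is satisfied at point 8.

rule 4 at point 8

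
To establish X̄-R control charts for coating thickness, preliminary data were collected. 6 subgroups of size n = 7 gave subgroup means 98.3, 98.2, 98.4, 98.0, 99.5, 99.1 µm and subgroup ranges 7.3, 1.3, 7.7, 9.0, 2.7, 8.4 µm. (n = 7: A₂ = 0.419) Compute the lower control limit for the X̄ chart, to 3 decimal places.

X̄̄ = (98.3 + 98.2 + 98.4 + 98.0 + 99.5 + 99.1) / 6 = 591.5000 / 6 = 98.5833
R̄ = (7.3 + 1.3 + 7.7 + 9.0 + 2.7 + 8.4) / 6 = 36.4000 / 6 = 6.0667
LCL = X̄̄ − A₂·R̄ = 98.5833 − 0.419 × 6.0667 = 96.0414

96.041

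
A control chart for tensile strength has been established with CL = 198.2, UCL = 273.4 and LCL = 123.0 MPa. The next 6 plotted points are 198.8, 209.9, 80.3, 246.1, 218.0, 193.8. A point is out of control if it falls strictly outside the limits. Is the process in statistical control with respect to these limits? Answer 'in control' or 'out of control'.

Compare each point to [123.0, 273.4]: sample 3 = 80.3 < LCL.

out of control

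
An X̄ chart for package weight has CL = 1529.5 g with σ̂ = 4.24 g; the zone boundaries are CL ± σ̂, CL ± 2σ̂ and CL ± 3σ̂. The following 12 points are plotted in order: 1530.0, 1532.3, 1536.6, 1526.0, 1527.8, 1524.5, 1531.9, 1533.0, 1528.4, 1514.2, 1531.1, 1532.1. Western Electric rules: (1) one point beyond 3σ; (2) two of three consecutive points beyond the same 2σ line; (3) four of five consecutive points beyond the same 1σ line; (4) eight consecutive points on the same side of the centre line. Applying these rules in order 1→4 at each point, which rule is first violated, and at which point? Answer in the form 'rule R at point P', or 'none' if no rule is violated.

Zone of each point (C = within 1σ̂, B = 1σ̂–2σ̂, A = 2σ̂–3σ̂, * = beyond 3σ̂; sign = side of CL): 1:+C, 2:+C, 3:+B, 4:-C, 5:-C, 6:-B, 7:+C, 8:+C, 9:-C, 10:-*, 11:+C, 12:+C
Rule 1 (one point beyond the 3σ limits) is satisfied at point 10.

rule 1 at point 10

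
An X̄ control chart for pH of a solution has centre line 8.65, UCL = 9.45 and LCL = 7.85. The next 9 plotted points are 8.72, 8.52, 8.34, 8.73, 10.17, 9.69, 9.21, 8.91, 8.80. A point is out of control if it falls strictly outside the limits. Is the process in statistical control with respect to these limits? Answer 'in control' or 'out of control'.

Compare each point to [7.85, 9.45]: sample 5 = 10.17 > UCL; sample 6 = 9.69 > UCL.

out of control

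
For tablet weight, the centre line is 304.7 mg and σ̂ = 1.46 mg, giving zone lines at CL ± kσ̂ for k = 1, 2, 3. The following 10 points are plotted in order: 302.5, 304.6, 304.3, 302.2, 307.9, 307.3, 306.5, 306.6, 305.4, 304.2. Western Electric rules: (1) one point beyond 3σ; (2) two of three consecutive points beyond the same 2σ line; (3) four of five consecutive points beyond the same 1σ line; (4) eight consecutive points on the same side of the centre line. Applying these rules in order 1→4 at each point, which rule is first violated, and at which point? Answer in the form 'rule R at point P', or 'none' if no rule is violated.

rule 3 at point 8

Zone of each point (C = within 1σ̂, B = 1σ̂–2σ̂, A = 2σ̂–3σ̂, * = beyond 3σ̂; sign = side of CL): 1:-B, 2:-C, 3:-C, 4:-B, 5:+A, 6:+B, 7:+B, 8:+B, 9:+C, 10:-C
Rule 3 (four of five consecutive points beyond the same 1σ limit) is satisfied at point 8.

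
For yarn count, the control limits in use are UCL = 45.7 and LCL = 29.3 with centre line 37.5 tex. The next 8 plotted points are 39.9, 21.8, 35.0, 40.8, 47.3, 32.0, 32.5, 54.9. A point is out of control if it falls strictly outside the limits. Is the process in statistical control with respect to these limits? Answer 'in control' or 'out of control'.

out of control

Compare each point to [29.3, 45.7]: sample 2 = 21.8 < LCL; sample 5 = 47.3 > UCL; sample 8 = 54.9 > UCL.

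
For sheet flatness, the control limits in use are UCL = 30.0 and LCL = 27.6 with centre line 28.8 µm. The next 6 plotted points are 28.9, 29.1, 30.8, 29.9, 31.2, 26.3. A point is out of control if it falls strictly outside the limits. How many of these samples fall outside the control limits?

Compare each point to [27.6, 30.0]: sample 3 = 30.8 > UCL; sample 5 = 31.2 > UCL; sample 6 = 26.3 < LCL.

3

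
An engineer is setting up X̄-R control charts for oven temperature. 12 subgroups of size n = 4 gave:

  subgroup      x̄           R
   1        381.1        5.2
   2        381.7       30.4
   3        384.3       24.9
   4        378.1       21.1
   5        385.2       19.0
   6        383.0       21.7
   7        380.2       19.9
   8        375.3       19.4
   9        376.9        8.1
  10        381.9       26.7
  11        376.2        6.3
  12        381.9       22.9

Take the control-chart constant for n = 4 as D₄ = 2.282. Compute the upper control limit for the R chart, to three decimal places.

42.902

R̄ = (5.2 + 30.4 + 24.9 + 21.1 + 19.0 + 21.7 + 19.9 + 19.4 + 8.1 + 26.7 + 6.3 + 22.9) / 12 = 225.6000 / 12 = 18.8000
UCL_R = D₄·R̄ = 2.282 × 18.8000 = 42.9016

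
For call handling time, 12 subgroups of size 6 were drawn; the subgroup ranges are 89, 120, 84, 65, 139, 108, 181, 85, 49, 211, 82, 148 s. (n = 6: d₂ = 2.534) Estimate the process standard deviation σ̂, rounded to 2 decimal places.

44.76

R̄ = (89 + 120 + 84 + 65 + 139 + 108 + 181 + 85 + 49 + 211 + 82 + 148) / 12 = 113.4167
σ̂ = R̄ / d₂ = 113.4167 / 2.534 = 44.7580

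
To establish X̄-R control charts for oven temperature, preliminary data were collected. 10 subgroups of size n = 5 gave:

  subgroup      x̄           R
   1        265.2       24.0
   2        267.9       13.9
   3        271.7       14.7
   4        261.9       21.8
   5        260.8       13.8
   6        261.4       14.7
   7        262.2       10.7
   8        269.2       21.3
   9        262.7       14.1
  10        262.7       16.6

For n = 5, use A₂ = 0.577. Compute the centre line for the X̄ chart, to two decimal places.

X̄̄ = (265.2 + 267.9 + 271.7 + 261.9 + 260.8 + 261.4 + 262.2 + 269.2 + 262.7 + 262.7) / 10 = 2645.7000 / 10 = 264.5700
CL = X̄̄ = 264.5700

264.57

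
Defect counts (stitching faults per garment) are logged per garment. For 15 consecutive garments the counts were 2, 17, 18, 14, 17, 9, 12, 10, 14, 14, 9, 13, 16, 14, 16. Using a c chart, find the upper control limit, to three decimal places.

c̄ = (2 + 17 + 18 + 14 + 17 + 9 + 12 + 10 + 14 + 14 + 9 + 13 + 16 + 14 + 16) / 15 = 195 / 15 = 13.0000
UCL = c̄ + 3√c̄ = 13.0000 + 3 × √13.0000 = 13.0000 + 3 × 3.6056 = 23.8167

23.817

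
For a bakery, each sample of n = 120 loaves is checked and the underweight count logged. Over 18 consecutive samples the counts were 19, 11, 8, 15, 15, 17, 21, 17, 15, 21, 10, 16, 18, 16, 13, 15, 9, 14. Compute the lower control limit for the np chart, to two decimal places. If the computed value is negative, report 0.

p̄ = Σdᵢ / (k·n) = 270 / (18 × 120) = 0.12500
LCL = np̄ − 3·√(np̄(1−p̄)) = 15.0000 − 3 × 3.6228 = 4.1315

4.13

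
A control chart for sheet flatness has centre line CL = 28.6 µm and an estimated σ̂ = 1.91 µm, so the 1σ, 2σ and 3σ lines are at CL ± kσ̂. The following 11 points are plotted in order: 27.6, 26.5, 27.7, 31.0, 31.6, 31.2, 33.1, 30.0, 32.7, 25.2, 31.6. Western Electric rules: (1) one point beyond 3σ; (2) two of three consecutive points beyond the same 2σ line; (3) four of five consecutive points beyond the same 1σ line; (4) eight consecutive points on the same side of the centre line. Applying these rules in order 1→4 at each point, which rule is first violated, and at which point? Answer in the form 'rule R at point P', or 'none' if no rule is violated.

Zone of each point (C = within 1σ̂, B = 1σ̂–2σ̂, A = 2σ̂–3σ̂, * = beyond 3σ̂; sign = side of CL): 1:-C, 2:-B, 3:-C, 4:+B, 5:+B, 6:+B, 7:+A, 8:+C, 9:+A, 10:-B, 11:+B
Rule 3 (four of five consecutive points beyond the same 1σ limit) is satisfied at point 7.

rule 3 at point 7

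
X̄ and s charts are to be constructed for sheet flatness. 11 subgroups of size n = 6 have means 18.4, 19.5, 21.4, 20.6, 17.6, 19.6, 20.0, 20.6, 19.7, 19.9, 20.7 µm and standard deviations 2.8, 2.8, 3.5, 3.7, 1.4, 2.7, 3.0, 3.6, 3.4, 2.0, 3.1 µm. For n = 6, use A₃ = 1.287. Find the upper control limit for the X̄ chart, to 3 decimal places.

23.562

X̄̄ = (18.4 + 19.5 + 21.4 + 20.6 + 17.6 + 19.6 + 20.0 + 20.6 + 19.7 + 19.9 + 20.7) / 11 = 19.8182
s̄ = (2.8 + 2.8 + 3.5 + 3.7 + 1.4 + 2.7 + 3.0 + 3.6 + 3.4 + 2.0 + 3.1) / 11 = 2.9091
UCL = X̄̄ + A₃·s̄ = 19.8182 + 1.287 × 2.9091 = 23.5622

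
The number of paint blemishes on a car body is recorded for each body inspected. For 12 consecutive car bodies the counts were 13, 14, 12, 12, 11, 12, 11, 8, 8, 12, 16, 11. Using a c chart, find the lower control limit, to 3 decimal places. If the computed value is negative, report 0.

1.420

c̄ = (13 + 14 + 12 + 12 + 11 + 12 + 11 + 8 + 8 + 12 + 16 + 11) / 12 = 140 / 12 = 11.6667
LCL = c̄ − 3√c̄ = 11.6667 − 3 × 3.4157 = 1.4197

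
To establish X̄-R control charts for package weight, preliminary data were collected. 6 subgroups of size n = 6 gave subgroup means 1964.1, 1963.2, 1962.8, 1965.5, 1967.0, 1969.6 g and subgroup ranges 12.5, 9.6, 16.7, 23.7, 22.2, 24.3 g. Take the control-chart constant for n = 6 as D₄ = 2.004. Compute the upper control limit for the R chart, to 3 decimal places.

R̄ = (12.5 + 9.6 + 16.7 + 23.7 + 22.2 + 24.3) / 6 = 109.0000 / 6 = 18.1667
UCL_R = D₄·R̄ = 2.004 × 18.1667 = 36.4060

36.406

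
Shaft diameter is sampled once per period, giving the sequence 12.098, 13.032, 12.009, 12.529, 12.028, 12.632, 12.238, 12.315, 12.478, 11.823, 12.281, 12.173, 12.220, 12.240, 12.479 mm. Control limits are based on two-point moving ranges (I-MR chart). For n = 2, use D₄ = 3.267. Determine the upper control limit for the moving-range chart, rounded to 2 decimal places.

1.34

Moving ranges: 0.934, 1.023, 0.520, 0.501, 0.604, 0.394, 0.077, 0.163, 0.655, 0.458, 0.108, 0.047, 0.020, 0.239; M̄R̄ = 5.7430 / 14 = 0.4102
UCL_MR = D₄·M̄R̄ = 3.267 × 0.4102 = 1.3402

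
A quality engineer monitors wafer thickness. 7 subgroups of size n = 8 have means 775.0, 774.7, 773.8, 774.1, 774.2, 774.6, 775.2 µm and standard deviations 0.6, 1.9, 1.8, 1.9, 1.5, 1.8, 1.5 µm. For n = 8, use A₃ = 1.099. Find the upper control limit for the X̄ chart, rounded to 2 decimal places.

776.24

X̄̄ = (775.0 + 774.7 + 773.8 + 774.1 + 774.2 + 774.6 + 775.2) / 7 = 774.5143
s̄ = (0.6 + 1.9 + 1.8 + 1.9 + 1.5 + 1.8 + 1.5) / 7 = 1.5714
UCL = X̄̄ + A₃·s̄ = 774.5143 + 1.099 × 1.5714 = 776.2413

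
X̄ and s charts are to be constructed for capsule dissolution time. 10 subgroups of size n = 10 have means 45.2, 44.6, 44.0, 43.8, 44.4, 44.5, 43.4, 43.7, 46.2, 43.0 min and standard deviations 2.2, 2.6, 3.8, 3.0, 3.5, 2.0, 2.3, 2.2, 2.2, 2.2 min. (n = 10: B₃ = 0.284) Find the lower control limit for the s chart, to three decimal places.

s̄ = (2.2 + 2.6 + 3.8 + 3.0 + 3.5 + 2.0 + 2.3 + 2.2 + 2.2 + 2.2) / 10 = 2.6000
LCL_s = B₃·s̄ = 0.284 × 2.6000 = 0.7384

0.738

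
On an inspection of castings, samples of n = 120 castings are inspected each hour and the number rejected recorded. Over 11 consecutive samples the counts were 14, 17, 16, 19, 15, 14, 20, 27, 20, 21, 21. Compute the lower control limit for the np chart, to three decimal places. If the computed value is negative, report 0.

6.666

p̄ = Σdᵢ / (k·n) = 204 / (11 × 120) = 0.15455
LCL = np̄ − 3·√(np̄(1−p̄)) = 18.5455 − 3 × 3.9597 = 6.6663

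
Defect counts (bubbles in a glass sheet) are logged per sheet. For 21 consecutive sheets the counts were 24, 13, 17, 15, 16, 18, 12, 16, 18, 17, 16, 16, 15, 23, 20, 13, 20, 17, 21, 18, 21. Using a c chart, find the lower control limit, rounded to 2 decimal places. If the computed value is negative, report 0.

c̄ = (24 + 13 + 17 + 15 + 16 + 18 + 12 + 16 + 18 + 17 + 16 + 16 + 15 + 23 + 20 + 13 + 20 + 17 + 21 + 18 + 21) / 21 = 366 / 21 = 17.4286
LCL = c̄ − 3√c̄ = 17.4286 − 3 × 4.1748 = 4.9043

4.90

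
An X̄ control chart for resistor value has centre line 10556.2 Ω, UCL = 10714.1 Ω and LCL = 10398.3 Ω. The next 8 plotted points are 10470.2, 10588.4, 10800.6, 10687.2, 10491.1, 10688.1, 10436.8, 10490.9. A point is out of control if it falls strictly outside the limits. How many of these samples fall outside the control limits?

1

Compare each point to [10398.3, 10714.1]: sample 3 = 10800.6 > UCL.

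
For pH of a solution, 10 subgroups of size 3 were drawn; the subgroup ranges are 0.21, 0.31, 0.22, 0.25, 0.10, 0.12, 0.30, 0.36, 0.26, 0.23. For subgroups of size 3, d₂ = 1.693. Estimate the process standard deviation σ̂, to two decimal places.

R̄ = (0.21 + 0.31 + 0.22 + 0.25 + 0.10 + 0.12 + 0.30 + 0.36 + 0.26 + 0.23) / 10 = 0.2360
σ̂ = R̄ / d₂ = 0.2360 / 1.693 = 0.1394

0.14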